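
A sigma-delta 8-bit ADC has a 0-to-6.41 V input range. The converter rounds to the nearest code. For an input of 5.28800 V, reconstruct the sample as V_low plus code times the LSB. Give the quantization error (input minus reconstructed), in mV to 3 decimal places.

LSB = 6.41/2^8 = 25.039 mV.
Scaled input = 211.1900 LSBs, so code = 211.
Code 211 maps back to 0 + 211×0.0250391 V = 5.2832422 V.
Error = 5.28800 − 5.2832422 = 0.00475781 V = 4.758 mV.

4.758 mV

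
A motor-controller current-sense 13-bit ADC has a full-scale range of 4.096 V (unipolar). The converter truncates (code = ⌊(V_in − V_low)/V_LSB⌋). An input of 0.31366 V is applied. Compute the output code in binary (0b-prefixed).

code 0b1001110011 (decimal 627)

LSB = 4.096 V / 8192 = 0.500 mV.
(V_in − V_low)/LSB = (0.31366 − 0) / 0.0005 = 627.320.
⌊·⌋(627.320) = 627.
In binary (0b-prefixed): 0b1001110011.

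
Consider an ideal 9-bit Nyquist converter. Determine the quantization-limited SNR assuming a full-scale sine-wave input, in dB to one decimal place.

SNR ≈ 6.02·N + 1.76 dB = 6.02·9 + 1.76 = 55.94 dB.

55.9 dB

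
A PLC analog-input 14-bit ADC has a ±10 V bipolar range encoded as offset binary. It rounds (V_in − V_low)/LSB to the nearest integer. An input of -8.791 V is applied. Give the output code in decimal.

code 990

Full-scale span = 20 V; LSB = 20/2^14 = 1.221 mV.
(-8.791 − (−10)) / 0.0012207 = 990.413 LSBs.
Round → code 990.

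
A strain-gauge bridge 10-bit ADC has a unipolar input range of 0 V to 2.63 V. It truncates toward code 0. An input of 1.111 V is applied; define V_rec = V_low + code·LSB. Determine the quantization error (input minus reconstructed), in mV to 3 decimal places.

LSB = 2.63/2^10 = 2.568 mV.
Scaled input = 432.5719 LSBs, so code = 432.
Reconstructed: 1.1095313 V.
Error = 1.111 − 1.1095313 = 0.00146875 V = 1.469 mV.

1.469 mV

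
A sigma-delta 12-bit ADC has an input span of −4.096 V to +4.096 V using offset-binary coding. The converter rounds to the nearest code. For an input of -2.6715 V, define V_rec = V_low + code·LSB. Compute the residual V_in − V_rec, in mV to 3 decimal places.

0.500 mV

One LSB is 8.192 V / 4096 = 2.000 mV.
(-2.6715 − (−4.096))/0.002 = 712.2500; round gives code 712.
Reconstructed: -2.672 V.
Error = -2.6715 − (−2.672) = 0.0005 V = 0.500 mV.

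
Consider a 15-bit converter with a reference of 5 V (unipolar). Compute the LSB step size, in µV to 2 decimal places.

Full-scale span = 5 V.
LSB = 5 / 2^15 = 5 / 32768 = 0.000152588 V = 152.59 µV.

152.59 µV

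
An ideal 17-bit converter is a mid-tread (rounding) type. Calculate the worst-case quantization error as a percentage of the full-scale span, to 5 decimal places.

Rounding → worst-case error = ½ LSB = V_FS/2^18, so 100/262144 = 0.00038147 % of full scale.

0.00038 %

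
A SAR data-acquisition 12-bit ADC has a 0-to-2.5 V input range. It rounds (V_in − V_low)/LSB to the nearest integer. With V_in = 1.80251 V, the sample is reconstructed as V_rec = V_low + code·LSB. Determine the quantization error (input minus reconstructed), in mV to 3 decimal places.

0.142 mV

LSB = 2.5/2^12 = 0.610 mV.
(V_in − V_low)/LSB = (1.80251 − 0)/0.000610352 = 2953.2324 → code 2953 (round).
Reconstructed: 1.8023682 V.
Difference: 0.000141836 V → 0.142 mV.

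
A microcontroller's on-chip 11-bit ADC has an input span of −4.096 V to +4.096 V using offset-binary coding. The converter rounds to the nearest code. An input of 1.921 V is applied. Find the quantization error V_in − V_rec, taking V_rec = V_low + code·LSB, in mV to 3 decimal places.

One LSB is 8.192 V / 2048 = 4.000 mV.
Scaled input = 1504.2500 LSBs, so code = 1504.
Reconstructed: 1.92 V.
Difference: 0.001 V → 1.000 mV.

1.000 mV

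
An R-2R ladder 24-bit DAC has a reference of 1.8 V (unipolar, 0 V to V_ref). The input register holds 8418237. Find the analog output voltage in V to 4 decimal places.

0.9032 V

LSB = 1.8 V / 2^24 = 0.11 µV.
V_out = 0 + 8418237 × 1.07288e-07 V = 0.903179 V.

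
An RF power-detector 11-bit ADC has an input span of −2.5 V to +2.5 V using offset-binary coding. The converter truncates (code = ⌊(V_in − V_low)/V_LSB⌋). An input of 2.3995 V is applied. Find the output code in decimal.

With 2048 levels over 5 V, one step is 2.441 mV.
(2.3995 − (−2.5)) / 0.00244141 = 2006.835 LSBs.
Floor → code 2006.

code 2006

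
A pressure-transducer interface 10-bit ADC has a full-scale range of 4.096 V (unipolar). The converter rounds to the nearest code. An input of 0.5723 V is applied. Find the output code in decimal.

LSB = 4.096 V / 1024 = 4.000 mV.
(V_in − V_low)/LSB = (0.5723 − 0) / 0.004 = 143.075.
Round → code 143.

code 143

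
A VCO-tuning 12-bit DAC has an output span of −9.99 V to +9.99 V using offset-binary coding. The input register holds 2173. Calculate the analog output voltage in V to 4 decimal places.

0.6097 V

LSB = 19.98 V / 2^12 = 4.878 mV.
V_out = (−9.99) + 2173 × 0.00487793 V = 0.609741 V.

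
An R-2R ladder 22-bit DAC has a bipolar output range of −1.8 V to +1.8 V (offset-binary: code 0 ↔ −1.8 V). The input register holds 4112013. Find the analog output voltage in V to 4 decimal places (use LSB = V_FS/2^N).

LSB = 3.6 V / 2^22 = 0.86 µV.
V_out = (−1.8) + 4112013 × 8.58307e-07 V = 1.72937 V.

1.7294 V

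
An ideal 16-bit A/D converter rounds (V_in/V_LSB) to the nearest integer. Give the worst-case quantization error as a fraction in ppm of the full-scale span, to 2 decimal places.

7.63 ppm

Rounding → worst-case error = ½ LSB = V_FS/2^17, so 1e+06/131072 = 7.62939 ppm of full scale.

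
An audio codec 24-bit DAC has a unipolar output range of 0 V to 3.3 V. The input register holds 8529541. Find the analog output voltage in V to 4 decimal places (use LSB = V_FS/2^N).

LSB = 3.3 V / 2^24 = 0.20 µV.
V_out = 0 + 8529541 × 1.96695e-07 V = 1.67772 V.

1.6777 V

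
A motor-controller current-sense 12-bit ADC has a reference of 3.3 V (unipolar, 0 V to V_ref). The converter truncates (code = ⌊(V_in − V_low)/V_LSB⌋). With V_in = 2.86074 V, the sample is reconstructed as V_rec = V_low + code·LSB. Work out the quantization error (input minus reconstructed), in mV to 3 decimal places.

0.633 mV

One LSB is 3.3 V / 4096 = 0.806 mV.
Scaled input = 3550.7852 LSBs, so code = 3550.
V_rec = 0 + 3550·0.000805664 = 2.8601074 V.
Error = 2.86074 − 2.8601074 = 0.000632578 V = 0.633 mV.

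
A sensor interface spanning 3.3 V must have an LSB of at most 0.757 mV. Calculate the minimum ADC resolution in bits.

13 bits

Number of steps required ≥ 3.3 V / 0.757 mV = 4359.31.
Need 2^N ≥ 4359.31; 2^12 = 4096, 2^13 = 8192.
Minimum N = 13.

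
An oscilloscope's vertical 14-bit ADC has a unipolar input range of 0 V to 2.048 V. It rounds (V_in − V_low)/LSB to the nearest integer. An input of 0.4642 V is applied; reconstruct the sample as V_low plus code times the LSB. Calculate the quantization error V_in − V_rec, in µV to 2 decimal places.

Step size: 2.048 V ÷ 2^14 = 125.00 µV.
Scaled input = 3713.6000 LSBs, so code = 3714.
Code 3714 maps back to 0 + 3714×0.000125 V = 0.46425 V.
Difference: -5e-05 V → -50.00 µV.

-50.00 µV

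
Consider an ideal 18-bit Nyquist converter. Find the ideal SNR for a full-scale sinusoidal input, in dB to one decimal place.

SNR ≈ 6.02·N + 1.76 dB = 6.02·18 + 1.76 = 110.12 dB.

110.1 dB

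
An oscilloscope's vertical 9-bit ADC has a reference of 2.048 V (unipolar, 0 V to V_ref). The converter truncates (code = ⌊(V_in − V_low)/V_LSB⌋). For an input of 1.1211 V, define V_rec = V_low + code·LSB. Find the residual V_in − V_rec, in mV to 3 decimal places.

Step size: 2.048 V ÷ 2^9 = 4.000 mV.
(1.1211 − 0)/0.004 = 280.2750; ⌊·⌋ gives code 280.
Reconstructed: 1.12 V.
Error = 1.1211 − 1.12 = 0.0011 V = 1.100 mV.

1.100 mV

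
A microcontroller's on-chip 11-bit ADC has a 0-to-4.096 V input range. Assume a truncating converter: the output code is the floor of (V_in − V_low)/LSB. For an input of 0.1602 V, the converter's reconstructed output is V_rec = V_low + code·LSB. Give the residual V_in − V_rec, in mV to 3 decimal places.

0.200 mV

One LSB is 4.096 V / 2048 = 2.000 mV.
Scaled input = 80.1000 LSBs, so code = 80.
V_rec = 0 + 80·0.002 = 0.16 V.
Error = 0.1602 − 0.16 = 0.0002 V = 0.200 mV.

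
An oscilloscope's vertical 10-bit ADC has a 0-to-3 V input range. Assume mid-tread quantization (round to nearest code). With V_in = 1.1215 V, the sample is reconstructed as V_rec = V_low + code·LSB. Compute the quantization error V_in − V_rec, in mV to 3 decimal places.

-0.570 mV

LSB = 3/2^10 = 2.930 mV.
Scaled input = 382.8053 LSBs, so code = 383.
V_rec = 0 + 383·0.00292969 = 1.1220703 V.
Error = 1.1215 − 1.1220703 = -0.000570312 V = -0.570 mV.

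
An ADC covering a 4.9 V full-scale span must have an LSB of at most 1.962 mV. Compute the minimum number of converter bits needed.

Number of steps required ≥ 4.9 V / 1.962 mV = 2497.45.
Need 2^N ≥ 2497.45; 2^11 = 2048, 2^12 = 4096.
Minimum N = 12.

12 bits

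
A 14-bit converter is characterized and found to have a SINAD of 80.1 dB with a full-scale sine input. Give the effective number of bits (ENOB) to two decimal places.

13.01 bits

ENOB = (SINAD − 1.76) / 6.02 = (80.1 − 1.76)/6.02 = 13.013.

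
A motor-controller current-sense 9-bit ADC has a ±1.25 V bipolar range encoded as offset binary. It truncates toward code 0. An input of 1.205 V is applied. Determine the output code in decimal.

code 502

With 512 levels over 2.5 V, one step is 4.883 mV.
(V_in − V_low)/LSB = (1.205 − (−1.25)) / 0.00488281 = 502.784.
Floor → code 502.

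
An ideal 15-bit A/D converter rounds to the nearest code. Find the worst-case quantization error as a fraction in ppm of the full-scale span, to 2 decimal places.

Rounding → worst-case error = ½ LSB = V_FS/2^16, so 1e+06/65536 = 15.2588 ppm of full scale.

15.26 ppm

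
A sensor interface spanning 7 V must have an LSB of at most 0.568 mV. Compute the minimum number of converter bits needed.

Number of steps required ≥ 7 V / 0.568 mV = 12323.94.
Need 2^N ≥ 12323.94; 2^13 = 8192, 2^14 = 16384.
Minimum N = 14.

14 bits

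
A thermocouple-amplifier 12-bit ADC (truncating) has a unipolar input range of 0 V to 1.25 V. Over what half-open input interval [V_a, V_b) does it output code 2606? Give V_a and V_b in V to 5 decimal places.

[0.79529 V, 0.79559 V)

LSB = 1.25/2^12 = 305.18 µV.
V_a = V_low + 2606·LSB = 0.795288 V; V_b = V_low + 2607·LSB = 0.795593 V.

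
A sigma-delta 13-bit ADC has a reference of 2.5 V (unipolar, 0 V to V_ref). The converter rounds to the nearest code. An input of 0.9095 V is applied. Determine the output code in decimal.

LSB = 2.5 V / 8192 = 305.18 µV.
(0.9095 − 0) / 0.000305176 = 2980.250 LSBs.
So the output code is 2980.

code 2980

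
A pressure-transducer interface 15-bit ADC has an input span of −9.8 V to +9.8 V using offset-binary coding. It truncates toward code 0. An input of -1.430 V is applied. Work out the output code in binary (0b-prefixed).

LSB = 19.6 V / 32768 = 0.598 mV.
(V_in − V_low)/LSB = (-1.430 − (−9.8)) / 0.000598145 = 13993.273.
⌊·⌋(13993.273) = 13993.
In binary (0b-prefixed): 0b11011010101001.

code 0b11011010101001 (decimal 13993)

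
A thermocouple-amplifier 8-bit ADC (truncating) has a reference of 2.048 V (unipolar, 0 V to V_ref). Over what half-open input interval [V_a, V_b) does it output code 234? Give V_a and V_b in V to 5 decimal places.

[1.87200 V, 1.88000 V)

LSB = 2.048/2^8 = 8.000 mV.
V_a = V_low + 234·LSB = 1.872 V; V_b = V_low + 235·LSB = 1.88 V.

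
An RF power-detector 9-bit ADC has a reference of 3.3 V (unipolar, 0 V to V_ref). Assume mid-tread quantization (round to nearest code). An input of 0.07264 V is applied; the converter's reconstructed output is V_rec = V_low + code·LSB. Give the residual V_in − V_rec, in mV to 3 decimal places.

Step size: 3.3 V ÷ 2^9 = 6.445 mV.
(0.07264 − 0)/0.00644531 = 11.2702; round gives code 11.
Code 11 maps back to 0 + 11×0.00644531 V = 0.070898437 V.
V_in − V_rec = 0.00174156 V = 1.742 mV.

1.742 mV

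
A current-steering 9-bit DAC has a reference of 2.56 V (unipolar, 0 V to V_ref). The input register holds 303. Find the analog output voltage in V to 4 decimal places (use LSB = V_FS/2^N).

LSB = 2.56 V / 2^9 = 5.000 mV.
V_out = 0 + 303 × 0.005 V = 1.515 V.

1.5150 V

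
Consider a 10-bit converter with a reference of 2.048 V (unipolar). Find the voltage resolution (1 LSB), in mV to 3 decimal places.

Full-scale span = 2.048 V.
LSB = 2.048 / 2^10 = 2.048 / 1024 = 0.002 V = 2.000 mV.

2.000 mV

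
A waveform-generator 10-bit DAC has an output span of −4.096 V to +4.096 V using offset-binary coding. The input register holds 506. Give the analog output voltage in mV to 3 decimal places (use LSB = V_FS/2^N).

LSB = 8.192 V / 2^10 = 8.000 mV.
V_out = (−4.096) + 506 × 0.008 V = -0.048 V.
= -48.000 mV.

-48.000 mV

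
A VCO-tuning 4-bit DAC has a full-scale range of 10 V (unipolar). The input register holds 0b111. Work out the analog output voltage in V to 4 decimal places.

4.3750 V

LSB = 10 V / 2^4 = 0.6250 V.
Code 0b111 = 7 decimal.
V_out = 0 + 7 × 0.625 V = 4.375 V.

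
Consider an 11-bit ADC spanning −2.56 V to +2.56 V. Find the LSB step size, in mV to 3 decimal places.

2.500 mV

Full-scale span = 5.12 V.
LSB = 5.12 / 2^11 = 5.12 / 2048 = 0.0025 V = 2.500 mV.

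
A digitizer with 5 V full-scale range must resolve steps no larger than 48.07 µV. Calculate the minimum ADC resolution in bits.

Number of steps required ≥ 5 V / 48.07 µV = 104014.98.
Need 2^N ≥ 104014.98; 2^16 = 65536, 2^17 = 131072.
Minimum N = 17.

17 bits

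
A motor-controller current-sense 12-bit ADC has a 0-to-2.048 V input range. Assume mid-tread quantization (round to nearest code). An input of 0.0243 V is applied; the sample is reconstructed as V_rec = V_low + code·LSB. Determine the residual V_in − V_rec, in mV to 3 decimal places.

LSB = 2.048/2^12 = 0.500 mV.
Scaled input = 48.6000 LSBs, so code = 49.
Code 49 maps back to 0 + 49×0.0005 V = 0.0245 V.
Difference: -0.0002 V → -0.200 mV.

-0.200 mV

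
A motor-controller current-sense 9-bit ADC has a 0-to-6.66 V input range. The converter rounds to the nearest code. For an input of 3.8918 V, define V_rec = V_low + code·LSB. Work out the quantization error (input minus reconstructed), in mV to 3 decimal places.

One LSB is 6.66 V / 512 = 13.008 mV.
(3.8918 − 0)/0.0130078 = 299.1894; round gives code 299.
Reconstructed: 3.8893359 V.
V_in − V_rec = 0.00246406 V = 2.464 mV.

2.464 mV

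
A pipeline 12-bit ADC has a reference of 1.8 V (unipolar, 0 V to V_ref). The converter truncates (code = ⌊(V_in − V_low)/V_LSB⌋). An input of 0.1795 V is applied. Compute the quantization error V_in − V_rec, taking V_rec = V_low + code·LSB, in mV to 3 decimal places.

0.203 mV

One LSB is 1.8 V / 4096 = 439.45 µV.
(V_in − V_low)/LSB = (0.1795 − 0)/0.000439453 = 408.4622 → code 408 (floor).
Reconstructed: 0.17929687 V.
Error = 0.1795 − 0.17929687 = 0.000203125 V = 0.203 mV.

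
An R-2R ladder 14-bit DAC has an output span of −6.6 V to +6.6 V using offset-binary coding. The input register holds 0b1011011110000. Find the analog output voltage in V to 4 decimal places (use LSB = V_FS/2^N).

LSB = 13.2 V / 2^14 = 0.806 mV.
Code 0b1011011110000 = 5872 decimal.
V_out = (−6.6) + 5872 × 0.000805664 V = -1.86914 V.

-1.8691 V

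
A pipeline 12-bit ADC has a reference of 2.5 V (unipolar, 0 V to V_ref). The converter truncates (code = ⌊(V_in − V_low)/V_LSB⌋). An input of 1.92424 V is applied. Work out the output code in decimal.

With 4096 levels over 2.5 V, one step is 0.610 mV.
Input sits at 3152.675 steps above V_low.
Floor → code 3152.

code 3152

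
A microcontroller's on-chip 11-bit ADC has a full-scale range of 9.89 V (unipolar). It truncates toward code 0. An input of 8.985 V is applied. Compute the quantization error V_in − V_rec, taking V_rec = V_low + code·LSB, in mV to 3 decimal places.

2.871 mV

One LSB is 9.89 V / 2048 = 4.829 mV.
(8.985 − 0)/0.0048291 = 1860.5945; ⌊·⌋ gives code 1860.
Reconstructed: 8.9821289 V.
Error = 8.985 − 8.9821289 = 0.00287109 V = 2.871 mV.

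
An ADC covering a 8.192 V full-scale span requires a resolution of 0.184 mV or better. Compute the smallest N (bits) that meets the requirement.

16 bits

Number of steps required ≥ 8.192 V / 0.184 mV = 44521.74.
Need 2^N ≥ 44521.74; 2^15 = 32768, 2^16 = 65536.
Minimum N = 16.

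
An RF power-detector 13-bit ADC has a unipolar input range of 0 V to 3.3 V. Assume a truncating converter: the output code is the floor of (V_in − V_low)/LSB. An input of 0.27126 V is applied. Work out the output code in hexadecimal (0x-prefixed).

Full-scale span = 3.3 V; LSB = 3.3/2^13 = 402.83 µV.
Input sits at 673.382 steps above V_low.
So the output code is 673.
In hexadecimal (0x-prefixed): 0x2A1.

code 0x2A1 (decimal 673)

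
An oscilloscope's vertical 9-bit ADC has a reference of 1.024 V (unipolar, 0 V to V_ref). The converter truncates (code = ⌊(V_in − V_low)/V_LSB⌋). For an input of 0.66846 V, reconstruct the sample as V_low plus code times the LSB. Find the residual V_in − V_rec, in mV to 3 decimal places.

0.460 mV

LSB = 1.024/2^9 = 2.000 mV.
(0.66846 − 0)/0.002 = 334.2300; ⌊·⌋ gives code 334.
Code 334 maps back to 0 + 334×0.002 V = 0.668 V.
Error = 0.66846 − 0.668 = 0.00046 V = 0.460 mV.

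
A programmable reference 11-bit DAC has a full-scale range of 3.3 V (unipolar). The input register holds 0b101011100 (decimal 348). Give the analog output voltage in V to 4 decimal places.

LSB = 3.3 V / 2^11 = 1.611 mV.
Code 0b101011100 = 348 decimal.
V_out = 0 + 348 × 0.00161133 V = 0.560742 V.

0.5607 V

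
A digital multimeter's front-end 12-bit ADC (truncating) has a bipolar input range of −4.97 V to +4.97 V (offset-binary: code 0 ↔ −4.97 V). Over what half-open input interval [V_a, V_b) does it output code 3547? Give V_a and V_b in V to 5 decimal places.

[3.63771 V, 3.64014 V)

LSB = 9.94/2^12 = 2.427 mV.
V_a = V_low + 3547·LSB = 3.63771 V; V_b = V_low + 3548·LSB = 3.64014 V.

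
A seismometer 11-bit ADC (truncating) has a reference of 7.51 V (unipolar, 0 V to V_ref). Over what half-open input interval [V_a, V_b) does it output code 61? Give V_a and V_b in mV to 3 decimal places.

LSB = 7.51/2^11 = 3.667 mV.
V_a = V_low + 61·LSB = 0.223687 V; V_b = V_low + 62·LSB = 0.227354 V.

[223.687 mV, 227.354 mV)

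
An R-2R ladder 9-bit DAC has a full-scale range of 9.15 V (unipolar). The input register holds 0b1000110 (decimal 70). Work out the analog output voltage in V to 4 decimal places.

LSB = 9.15 V / 2^9 = 17.871 mV.
Code 0b1000110 = 70 decimal.
V_out = 0 + 70 × 0.0178711 V = 1.25098 V.

1.2510 V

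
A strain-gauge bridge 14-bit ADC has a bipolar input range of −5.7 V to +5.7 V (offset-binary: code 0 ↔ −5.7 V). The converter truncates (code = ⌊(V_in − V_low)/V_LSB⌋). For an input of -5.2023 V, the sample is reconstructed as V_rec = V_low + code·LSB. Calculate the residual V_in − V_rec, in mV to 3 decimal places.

LSB = 11.4/2^14 = 0.696 mV.
(V_in − V_low)/LSB = (-5.2023 − (−5.7))/0.000695801 = 715.2909 → code 715 (floor).
Reconstructed: -5.2025024 V.
V_in − V_rec = 0.000202441 V = 0.202 mV.

0.202 mV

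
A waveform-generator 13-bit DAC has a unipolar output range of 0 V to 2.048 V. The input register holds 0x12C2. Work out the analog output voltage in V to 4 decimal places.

LSB = 2.048 V / 2^13 = 250.00 µV.
Code 0x12C2 = 4802 decimal.
V_out = 0 + 4802 × 0.00025 V = 1.2005 V.

1.2005 V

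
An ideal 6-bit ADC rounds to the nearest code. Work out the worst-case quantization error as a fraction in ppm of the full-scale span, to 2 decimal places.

Rounding → worst-case error = ½ LSB = V_FS/2^7, so 1e+06/128 = 7812.5 ppm of full scale.

7812.50 ppm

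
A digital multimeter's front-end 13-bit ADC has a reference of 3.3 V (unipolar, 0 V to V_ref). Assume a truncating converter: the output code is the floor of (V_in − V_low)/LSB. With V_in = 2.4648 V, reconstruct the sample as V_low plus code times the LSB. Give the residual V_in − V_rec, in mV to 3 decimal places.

Step size: 3.3 V ÷ 2^13 = 402.83 µV.
(2.4648 − 0)/0.000402832 = 6118.6793; ⌊·⌋ gives code 6118.
Code 6118 maps back to 0 + 6118×0.000402832 V = 2.4645264 V.
Difference: 0.000273633 V → 0.274 mV.

0.274 mV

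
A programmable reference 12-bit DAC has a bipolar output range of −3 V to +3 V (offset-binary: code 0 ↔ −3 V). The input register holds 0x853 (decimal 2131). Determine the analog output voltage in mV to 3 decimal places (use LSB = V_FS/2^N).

121.582 mV

LSB = 6 V / 2^12 = 1.465 mV.
Code 0x853 = 2131 decimal.
V_out = (−3) + 2131 × 0.00146484 V = 0.121582 V.
= 121.582 mV.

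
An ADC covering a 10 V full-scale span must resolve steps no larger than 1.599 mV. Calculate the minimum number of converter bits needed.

13 bits

Number of steps required ≥ 10 V / 1.599 mV = 6253.91.
Need 2^N ≥ 6253.91; 2^12 = 4096, 2^13 = 8192.
Minimum N = 13.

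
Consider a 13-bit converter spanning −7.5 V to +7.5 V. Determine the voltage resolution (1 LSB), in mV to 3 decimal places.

Full-scale span = 15 V.
LSB = 15 / 2^13 = 15 / 8192 = 0.00183105 V = 1.831 mV.

1.831 mV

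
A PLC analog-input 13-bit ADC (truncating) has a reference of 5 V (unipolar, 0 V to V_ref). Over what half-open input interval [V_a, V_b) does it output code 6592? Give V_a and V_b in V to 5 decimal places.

[4.02344 V, 4.02405 V)

LSB = 5/2^13 = 0.610 mV.
V_a = V_low + 6592·LSB = 4.02344 V; V_b = V_low + 6593·LSB = 4.02405 V.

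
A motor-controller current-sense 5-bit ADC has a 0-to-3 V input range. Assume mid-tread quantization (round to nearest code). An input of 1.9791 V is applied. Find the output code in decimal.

code 21

LSB = 3 V / 32 = 93.750 mV.
Input sits at 21.110 steps above V_low.
So the output code is 21.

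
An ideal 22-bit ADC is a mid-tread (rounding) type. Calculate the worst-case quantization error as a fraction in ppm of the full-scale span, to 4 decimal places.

0.1192 ppm

Rounding → worst-case error = ½ LSB = V_FS/2^23, so 1e+06/8388608 = 0.119209 ppm of full scale.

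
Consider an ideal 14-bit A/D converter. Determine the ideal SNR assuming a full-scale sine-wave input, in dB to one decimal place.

SNR ≈ 6.02·N + 1.76 dB = 6.02·14 + 1.76 = 86.04 dB.

86.0 dB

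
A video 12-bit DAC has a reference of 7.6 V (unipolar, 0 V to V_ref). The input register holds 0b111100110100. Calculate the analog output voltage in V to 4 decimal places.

7.2215 V

LSB = 7.6 V / 2^12 = 1.855 mV.
Code 0b111100110100 = 3892 decimal.
V_out = 0 + 3892 × 0.00185547 V = 7.22148 V.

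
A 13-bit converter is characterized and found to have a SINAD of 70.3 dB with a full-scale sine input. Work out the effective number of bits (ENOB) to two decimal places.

ENOB = (SINAD − 1.76) / 6.02 = (70.3 − 1.76)/6.02 = 11.385.

11.39 bits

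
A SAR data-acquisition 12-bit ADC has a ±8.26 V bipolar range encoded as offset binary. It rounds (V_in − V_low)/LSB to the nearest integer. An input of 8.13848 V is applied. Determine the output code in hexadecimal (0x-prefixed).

code 0xFE2 (decimal 4066)

With 4096 levels over 16.52 V, one step is 4.033 mV.
Input sits at 4065.870 steps above V_low.
So the output code is 4066.
In hexadecimal (0x-prefixed): 0xFE2.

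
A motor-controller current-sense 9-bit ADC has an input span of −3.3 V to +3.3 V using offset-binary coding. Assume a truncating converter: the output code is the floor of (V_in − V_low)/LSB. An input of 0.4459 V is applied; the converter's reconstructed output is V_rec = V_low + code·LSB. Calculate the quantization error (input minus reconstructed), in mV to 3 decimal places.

7.619 mV

LSB = 6.6/2^9 = 12.891 mV.
Scaled input = 290.5910 LSBs, so code = 290.
Reconstructed: 0.43828125 V.
Difference: 0.00761875 V → 7.619 mV.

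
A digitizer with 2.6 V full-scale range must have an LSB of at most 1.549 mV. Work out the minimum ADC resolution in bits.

11 bits

Number of steps required ≥ 2.6 V / 1.549 mV = 1678.50.
Need 2^N ≥ 1678.50; 2^10 = 1024, 2^11 = 2048.
Minimum N = 11.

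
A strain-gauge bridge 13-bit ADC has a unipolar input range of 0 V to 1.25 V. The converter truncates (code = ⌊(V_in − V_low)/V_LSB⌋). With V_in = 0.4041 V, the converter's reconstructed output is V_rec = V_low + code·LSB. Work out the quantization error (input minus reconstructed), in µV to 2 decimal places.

47.27 µV

LSB = 1.25/2^13 = 152.59 µV.
(V_in − V_low)/LSB = (0.4041 − 0)/0.000152588 = 2648.3098 → code 2648 (floor).
V_rec = 0 + 2648·0.000152588 = 0.40405273 V.
V_in − V_rec = 4.72656e-05 V = 47.27 µV.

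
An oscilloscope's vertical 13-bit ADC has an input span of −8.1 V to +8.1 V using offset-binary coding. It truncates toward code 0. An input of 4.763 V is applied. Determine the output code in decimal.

code 6504

With 8192 levels over 16.2 V, one step is 1.978 mV.
(V_in − V_low)/LSB = (4.763 − (−8.1)) / 0.00197754 = 6504.549.
⌊·⌋(6504.549) = 6504.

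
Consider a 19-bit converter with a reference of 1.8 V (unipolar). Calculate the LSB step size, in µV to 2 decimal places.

3.43 µV

Full-scale span = 1.8 V.
LSB = 1.8 / 2^19 = 1.8 / 524288 = 3.43323e-06 V = 3.43 µV.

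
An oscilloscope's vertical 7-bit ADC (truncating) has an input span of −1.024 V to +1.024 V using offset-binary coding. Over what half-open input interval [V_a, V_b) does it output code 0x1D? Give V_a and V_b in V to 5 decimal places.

LSB = 2.048/2^7 = 16.000 mV.
Code 0x1D = 29 decimal.
V_a = V_low + 29·LSB = -0.56 V; V_b = V_low + 30·LSB = -0.544 V.

[-0.56000 V, -0.54400 V)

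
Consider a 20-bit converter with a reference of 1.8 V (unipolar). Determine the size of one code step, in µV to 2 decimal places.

1.72 µV

Full-scale span = 1.8 V.
LSB = 1.8 / 2^20 = 1.8 / 1048576 = 1.71661e-06 V = 1.72 µV.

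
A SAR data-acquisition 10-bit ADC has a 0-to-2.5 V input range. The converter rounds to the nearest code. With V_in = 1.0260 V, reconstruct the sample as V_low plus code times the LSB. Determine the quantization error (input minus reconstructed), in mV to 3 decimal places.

0.609 mV

LSB = 2.5/2^10 = 2.441 mV.
(1.0260 − 0)/0.00244141 = 420.2496; round gives code 420.
V_rec = 0 + 420·0.00244141 = 1.0253906 V.
Error = 1.0260 − 1.0253906 = 0.000609375 V = 0.609 mV.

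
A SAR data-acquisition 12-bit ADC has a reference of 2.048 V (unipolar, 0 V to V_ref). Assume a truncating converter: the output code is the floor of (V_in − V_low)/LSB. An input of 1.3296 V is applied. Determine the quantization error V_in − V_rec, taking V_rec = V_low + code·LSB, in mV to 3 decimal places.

0.100 mV

Step size: 2.048 V ÷ 2^12 = 0.500 mV.
(V_in − V_low)/LSB = (1.3296 − 0)/0.0005 = 2659.2000 → code 2659 (floor).
Reconstructed: 1.3295 V.
Error = 1.3296 − 1.3295 = 0.0001 V = 0.100 mV.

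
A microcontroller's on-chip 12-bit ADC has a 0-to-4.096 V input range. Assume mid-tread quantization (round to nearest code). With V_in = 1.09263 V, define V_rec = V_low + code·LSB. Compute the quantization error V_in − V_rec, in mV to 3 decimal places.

One LSB is 4.096 V / 4096 = 1.000 mV.
Scaled input = 1092.6300 LSBs, so code = 1093.
Code 1093 maps back to 0 + 1093×0.001 V = 1.093 V.
Error = 1.09263 − 1.093 = -0.00037 V = -0.370 mV.

-0.370 mV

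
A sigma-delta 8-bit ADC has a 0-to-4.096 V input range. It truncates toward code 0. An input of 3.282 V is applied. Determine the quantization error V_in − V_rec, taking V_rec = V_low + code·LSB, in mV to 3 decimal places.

Step size: 4.096 V ÷ 2^8 = 16.000 mV.
(3.282 − 0)/0.016 = 205.1250; ⌊·⌋ gives code 205.
V_rec = 0 + 205·0.016 = 3.28 V.
V_in − V_rec = 0.002 V = 2.000 mV.

2.000 mV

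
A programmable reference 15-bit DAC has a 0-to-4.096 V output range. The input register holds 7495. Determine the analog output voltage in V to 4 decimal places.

0.9369 V

LSB = 4.096 V / 2^15 = 125.00 µV.
V_out = 0 + 7495 × 0.000125 V = 0.936875 V.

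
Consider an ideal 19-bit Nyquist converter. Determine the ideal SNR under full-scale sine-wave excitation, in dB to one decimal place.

116.1 dB

SNR ≈ 6.02·N + 1.76 dB = 6.02·19 + 1.76 = 116.14 dB.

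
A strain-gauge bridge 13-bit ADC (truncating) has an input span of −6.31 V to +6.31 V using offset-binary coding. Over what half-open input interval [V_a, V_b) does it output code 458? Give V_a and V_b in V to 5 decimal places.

LSB = 12.62/2^13 = 1.541 mV.
V_a = V_low + 458·LSB = -5.60444 V; V_b = V_low + 459·LSB = -5.6029 V.

[-5.60444 V, -5.60290 V)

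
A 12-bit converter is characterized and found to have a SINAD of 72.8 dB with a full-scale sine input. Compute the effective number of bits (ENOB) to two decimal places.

ENOB = (SINAD − 1.76) / 6.02 = (72.8 − 1.76)/6.02 = 11.801.

11.80 bits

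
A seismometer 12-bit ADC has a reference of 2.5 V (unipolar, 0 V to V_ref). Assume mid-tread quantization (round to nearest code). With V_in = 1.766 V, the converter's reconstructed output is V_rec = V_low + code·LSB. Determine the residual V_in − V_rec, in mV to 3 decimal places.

0.253 mV

LSB = 2.5/2^12 = 0.610 mV.
Scaled input = 2893.4144 LSBs, so code = 2893.
Reconstructed: 1.7657471 V.
Difference: 0.00025293 V → 0.253 mV.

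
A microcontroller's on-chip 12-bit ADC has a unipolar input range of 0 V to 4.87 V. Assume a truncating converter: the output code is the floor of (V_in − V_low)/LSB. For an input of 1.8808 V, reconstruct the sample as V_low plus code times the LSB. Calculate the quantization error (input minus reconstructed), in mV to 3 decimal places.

One LSB is 4.87 V / 4096 = 1.189 mV.
Scaled input = 1581.8802 LSBs, so code = 1581.
Reconstructed: 1.8797534 V.
V_in − V_rec = 0.00104658 V = 1.047 mV.

1.047 mV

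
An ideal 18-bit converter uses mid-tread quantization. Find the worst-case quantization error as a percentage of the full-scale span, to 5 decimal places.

Rounding → worst-case error = ½ LSB = V_FS/2^19, so 100/524288 = 0.000190735 % of full scale.

0.00019 %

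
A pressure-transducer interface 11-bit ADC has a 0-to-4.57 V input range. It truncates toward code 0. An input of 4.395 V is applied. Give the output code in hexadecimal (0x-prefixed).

code 0x7B1 (decimal 1969)

LSB = 4.57 V / 2048 = 2.231 mV.
(V_in − V_low)/LSB = (4.395 − 0) / 0.00223145 = 1969.575.
So the output code is 1969.
In hexadecimal (0x-prefixed): 0x7B1.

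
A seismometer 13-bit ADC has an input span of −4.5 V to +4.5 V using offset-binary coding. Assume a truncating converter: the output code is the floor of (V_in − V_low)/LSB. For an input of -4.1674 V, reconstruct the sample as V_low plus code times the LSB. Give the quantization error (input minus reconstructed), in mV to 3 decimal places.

LSB = 9/2^13 = 1.099 mV.
Scaled input = 302.7399 LSBs, so code = 302.
Reconstructed: -4.1682129 V.
Error = -4.1674 − (−4.1682129) = 0.000812891 V = 0.813 mV.

0.813 mV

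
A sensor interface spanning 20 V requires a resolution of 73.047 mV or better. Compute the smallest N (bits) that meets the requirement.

Number of steps required ≥ 20 V / 73.047 mV = 273.80.
Need 2^N ≥ 273.80; 2^8 = 256, 2^9 = 512.
Minimum N = 9.

9 bits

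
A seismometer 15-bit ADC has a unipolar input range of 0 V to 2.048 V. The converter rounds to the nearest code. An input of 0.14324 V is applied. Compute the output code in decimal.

code 2292

Full-scale span = 2.048 V; LSB = 2.048/2^15 = 62.50 µV.
Input sits at 2291.840 steps above V_low.
round(2291.840) = 2292.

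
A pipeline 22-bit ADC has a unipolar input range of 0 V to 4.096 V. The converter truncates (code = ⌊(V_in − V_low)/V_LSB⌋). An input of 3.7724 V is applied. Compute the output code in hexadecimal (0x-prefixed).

code 0x3AF199 (decimal 3862937)

Full-scale span = 4.096 V; LSB = 4.096/2^22 = 0.98 µV.
(3.7724 − 0) / 9.76563e-07 = 3862937.600 LSBs.
So the output code is 3862937.
In hexadecimal (0x-prefixed): 0x3AF199.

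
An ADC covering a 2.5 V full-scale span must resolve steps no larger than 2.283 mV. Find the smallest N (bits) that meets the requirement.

Number of steps required ≥ 2.5 V / 2.283 mV = 1095.05.
Need 2^N ≥ 1095.05; 2^10 = 1024, 2^11 = 2048.
Minimum N = 11.

11 bits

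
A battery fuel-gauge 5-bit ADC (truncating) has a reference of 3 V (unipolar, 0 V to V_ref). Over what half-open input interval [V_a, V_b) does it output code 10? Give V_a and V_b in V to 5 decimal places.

LSB = 3/2^5 = 93.750 mV.
V_a = V_low + 10·LSB = 0.9375 V; V_b = V_low + 11·LSB = 1.03125 V.

[0.93750 V, 1.03125 V)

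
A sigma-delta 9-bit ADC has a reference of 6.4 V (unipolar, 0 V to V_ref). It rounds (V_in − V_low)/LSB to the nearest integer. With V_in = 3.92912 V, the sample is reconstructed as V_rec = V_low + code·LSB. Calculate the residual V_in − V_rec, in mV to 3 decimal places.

4.120 mV

Step size: 6.4 V ÷ 2^9 = 12.500 mV.
(3.92912 − 0)/0.0125 = 314.3296; round gives code 314.
Code 314 maps back to 0 + 314×0.0125 V = 3.925 V.
Error = 3.92912 − 3.925 = 0.00412 V = 4.120 mV.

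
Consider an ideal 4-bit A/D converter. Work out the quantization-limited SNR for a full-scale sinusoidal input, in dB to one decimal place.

SNR ≈ 6.02·N + 1.76 dB = 6.02·4 + 1.76 = 25.84 dB.

25.8 dB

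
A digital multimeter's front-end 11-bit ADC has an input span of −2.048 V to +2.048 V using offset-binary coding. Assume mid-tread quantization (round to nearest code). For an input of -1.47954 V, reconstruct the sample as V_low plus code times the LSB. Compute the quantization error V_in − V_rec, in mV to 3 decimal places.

LSB = 4.096/2^11 = 2.000 mV.
(-1.47954 − (−2.048))/0.002 = 284.2300; round gives code 284.
Reconstructed: -1.48 V.
Difference: 0.00046 V → 0.460 mV.

0.460 mV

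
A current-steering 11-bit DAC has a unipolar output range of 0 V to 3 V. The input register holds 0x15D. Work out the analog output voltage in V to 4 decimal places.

0.5112 V

LSB = 3 V / 2^11 = 1.465 mV.
Code 0x15D = 349 decimal.
V_out = 0 + 349 × 0.00146484 V = 0.51123 V.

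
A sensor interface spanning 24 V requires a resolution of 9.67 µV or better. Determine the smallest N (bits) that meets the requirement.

22 bits

Number of steps required ≥ 24 V / 9.67 µV = 2481902.79.
Need 2^N ≥ 2481902.79; 2^21 = 2097152, 2^22 = 4194304.
Minimum N = 22.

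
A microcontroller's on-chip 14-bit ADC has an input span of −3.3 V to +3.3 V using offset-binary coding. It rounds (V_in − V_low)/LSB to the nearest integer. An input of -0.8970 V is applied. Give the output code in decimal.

code 5965

With 16384 levels over 6.6 V, one step is 402.83 µV.
(V_in − V_low)/LSB = (-0.8970 − (−3.3)) / 0.000402832 = 5965.265.
So the output code is 5965.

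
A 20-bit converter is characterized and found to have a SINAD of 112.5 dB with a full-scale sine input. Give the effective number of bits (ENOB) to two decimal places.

ENOB = (SINAD − 1.76) / 6.02 = (112.5 − 1.76)/6.02 = 18.395.

18.40 bits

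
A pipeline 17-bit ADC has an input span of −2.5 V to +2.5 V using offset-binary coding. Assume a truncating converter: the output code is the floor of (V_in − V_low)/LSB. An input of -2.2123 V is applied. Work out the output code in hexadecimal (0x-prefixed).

code 0x1D75 (decimal 7541)

With 131072 levels over 5 V, one step is 38.15 µV.
Input sits at 7541.883 steps above V_low.
Floor → code 7541.
In hexadecimal (0x-prefixed): 0x1D75.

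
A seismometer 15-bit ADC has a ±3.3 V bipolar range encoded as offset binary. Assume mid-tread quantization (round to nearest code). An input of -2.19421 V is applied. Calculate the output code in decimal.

code 5490

Full-scale span = 6.6 V; LSB = 6.6/2^15 = 201.42 µV.
(V_in − V_low)/LSB = (-2.19421 − (−3.3)) / 0.000201416 = 5490.080.
Round → code 5490.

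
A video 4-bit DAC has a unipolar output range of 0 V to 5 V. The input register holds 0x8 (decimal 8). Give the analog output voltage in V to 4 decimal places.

2.5000 V

LSB = 5 V / 2^4 = 312.500 mV.
Code 0x8 = 8 decimal.
V_out = 0 + 8 × 0.3125 V = 2.5 V.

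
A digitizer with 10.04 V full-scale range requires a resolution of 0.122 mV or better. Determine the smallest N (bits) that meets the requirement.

17 bits

Number of steps required ≥ 10.04 V / 0.122 mV = 82295.08.
Need 2^N ≥ 82295.08; 2^16 = 65536, 2^17 = 131072.
Minimum N = 17.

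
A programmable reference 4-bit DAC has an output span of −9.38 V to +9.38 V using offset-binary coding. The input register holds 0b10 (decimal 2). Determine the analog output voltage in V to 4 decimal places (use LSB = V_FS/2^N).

LSB = 18.76 V / 2^4 = 1.1725 V.
Code 0b10 = 2 decimal.
V_out = (−9.38) + 2 × 1.1725 V = -7.035 V.

-7.0350 V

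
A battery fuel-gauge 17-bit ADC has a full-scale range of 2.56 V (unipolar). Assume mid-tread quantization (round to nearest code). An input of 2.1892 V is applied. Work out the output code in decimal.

code 112087

Full-scale span = 2.56 V; LSB = 2.56/2^17 = 19.53 µV.
(2.1892 − 0) / 1.95313e-05 = 112087.040 LSBs.
So the output code is 112087.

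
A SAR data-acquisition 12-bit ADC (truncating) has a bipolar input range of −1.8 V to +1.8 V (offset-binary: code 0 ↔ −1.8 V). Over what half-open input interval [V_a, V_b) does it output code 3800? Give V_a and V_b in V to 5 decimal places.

[1.53984 V, 1.54072 V)

LSB = 3.6/2^12 = 0.879 mV.
V_a = V_low + 3800·LSB = 1.53984 V; V_b = V_low + 3801·LSB = 1.54072 V.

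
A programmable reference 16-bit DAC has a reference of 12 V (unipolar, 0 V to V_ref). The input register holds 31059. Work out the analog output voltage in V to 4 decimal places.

5.6871 V

LSB = 12 V / 2^16 = 183.11 µV.
V_out = 0 + 31059 × 0.000183105 V = 5.68707 V.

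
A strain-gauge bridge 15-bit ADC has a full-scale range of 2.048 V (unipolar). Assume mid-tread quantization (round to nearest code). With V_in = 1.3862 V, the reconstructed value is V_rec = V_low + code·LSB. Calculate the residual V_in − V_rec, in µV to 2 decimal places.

One LSB is 2.048 V / 32768 = 62.50 µV.
Scaled input = 22179.2000 LSBs, so code = 22179.
Reconstructed: 1.3861875 V.
V_in − V_rec = 1.25e-05 V = 12.50 µV.

12.50 µV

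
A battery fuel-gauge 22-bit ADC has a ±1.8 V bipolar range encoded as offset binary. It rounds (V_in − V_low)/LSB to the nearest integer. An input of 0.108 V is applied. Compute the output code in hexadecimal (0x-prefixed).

code 0x21EB85 (decimal 2222981)

With 4194304 levels over 3.6 V, one step is 0.86 µV.
(0.108 − (−1.8)) / 8.58307e-07 = 2222981.120 LSBs.
round(2222981.120) = 2222981.
In hexadecimal (0x-prefixed): 0x21EB85.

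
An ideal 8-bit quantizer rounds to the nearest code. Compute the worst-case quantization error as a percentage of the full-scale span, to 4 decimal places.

Rounding → worst-case error = ½ LSB = V_FS/2^9, so 100/512 = 0.195312 % of full scale.

0.1953 %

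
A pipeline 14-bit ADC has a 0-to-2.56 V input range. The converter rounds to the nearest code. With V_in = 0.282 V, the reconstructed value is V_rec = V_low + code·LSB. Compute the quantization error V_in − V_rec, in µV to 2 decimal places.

-31.25 µV

Step size: 2.56 V ÷ 2^14 = 156.25 µV.
(0.282 − 0)/0.00015625 = 1804.8000; round gives code 1805.
V_rec = 0 + 1805·0.00015625 = 0.28203125 V.
Difference: -3.125e-05 V → -31.25 µV.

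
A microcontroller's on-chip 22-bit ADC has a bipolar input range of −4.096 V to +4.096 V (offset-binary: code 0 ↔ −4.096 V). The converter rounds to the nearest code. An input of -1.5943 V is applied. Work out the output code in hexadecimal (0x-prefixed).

code 0x138B66 (decimal 1280870)

Full-scale span = 8.192 V; LSB = 8.192/2^22 = 1.95 µV.
(V_in − V_low)/LSB = (-1.5943 − (−4.096)) / 1.95313e-06 = 1280870.400.
Round → code 1280870.
In hexadecimal (0x-prefixed): 0x138B66.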